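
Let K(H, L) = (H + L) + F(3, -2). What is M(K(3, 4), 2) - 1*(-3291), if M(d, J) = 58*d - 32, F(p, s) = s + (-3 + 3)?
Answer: 3549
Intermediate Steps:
F(p, s) = s (F(p, s) = s + 0 = s)
K(H, L) = -2 + H + L (K(H, L) = (H + L) - 2 = -2 + H + L)
M(d, J) = -32 + 58*d
M(K(3, 4), 2) - 1*(-3291) = (-32 + 58*(-2 + 3 + 4)) - 1*(-3291) = (-32 + 58*5) + 3291 = (-32 + 290) + 3291 = 258 + 3291 = 3549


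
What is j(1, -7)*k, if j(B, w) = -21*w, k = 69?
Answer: 10143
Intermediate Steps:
j(1, -7)*k = -21*(-7)*69 = 147*69 = 10143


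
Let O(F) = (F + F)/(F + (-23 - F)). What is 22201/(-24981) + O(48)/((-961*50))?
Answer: -12266518487/13803876075 ≈ -0.88863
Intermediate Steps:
O(F) = -2*F/23 (O(F) = (2*F)/(-23) = (2*F)*(-1/23) = -2*F/23)
22201/(-24981) + O(48)/((-961*50)) = 22201/(-24981) + (-2/23*48)/((-961*50)) = 22201*(-1/24981) - 96/23/(-48050) = -22201/24981 - 96/23*(-1/48050) = -22201/24981 + 48/552575 = -12266518487/13803876075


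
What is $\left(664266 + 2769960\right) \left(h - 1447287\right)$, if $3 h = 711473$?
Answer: $-4155857619896$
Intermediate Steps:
$h = \frac{711473}{3}$ ($h = \frac{1}{3} \cdot 711473 = \frac{711473}{3} \approx 2.3716 \cdot 10^{5}$)
$\left(664266 + 2769960\right) \left(h - 1447287\right) = \left(664266 + 2769960\right) \left(\frac{711473}{3} - 1447287\right) = 3434226 \left(- \frac{3630388}{3}\right) = -4155857619896$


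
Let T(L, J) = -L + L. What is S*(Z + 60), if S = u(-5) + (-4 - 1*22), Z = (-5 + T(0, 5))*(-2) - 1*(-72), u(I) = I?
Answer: -4402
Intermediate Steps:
T(L, J) = 0
Z = 82 (Z = (-5 + 0)*(-2) - 1*(-72) = -5*(-2) + 72 = 10 + 72 = 82)
S = -31 (S = -5 + (-4 - 1*22) = -5 + (-4 - 22) = -5 - 26 = -31)
S*(Z + 60) = -31*(82 + 60) = -31*142 = -4402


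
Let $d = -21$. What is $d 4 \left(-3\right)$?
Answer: $252$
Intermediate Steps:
$d 4 \left(-3\right) = \left(-21\right) 4 \left(-3\right) = \left(-84\right) \left(-3\right) = 252$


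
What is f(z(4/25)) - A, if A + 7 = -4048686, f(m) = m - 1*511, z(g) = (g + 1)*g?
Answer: 2530113866/625 ≈ 4.0482e+6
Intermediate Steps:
z(g) = g*(1 + g) (z(g) = (1 + g)*g = g*(1 + g))
f(m) = -511 + m (f(m) = m - 511 = -511 + m)
A = -4048693 (A = -7 - 4048686 = -4048693)
f(z(4/25)) - A = (-511 + (4/25)*(1 + 4/25)) - 1*(-4048693) = (-511 + (4*(1/25))*(1 + 4*(1/25))) + 4048693 = (-511 + 4*(1 + 4/25)/25) + 4048693 = (-511 + (4/25)*(29/25)) + 4048693 = (-511 + 116/625) + 4048693 = -319259/625 + 4048693 = 2530113866/625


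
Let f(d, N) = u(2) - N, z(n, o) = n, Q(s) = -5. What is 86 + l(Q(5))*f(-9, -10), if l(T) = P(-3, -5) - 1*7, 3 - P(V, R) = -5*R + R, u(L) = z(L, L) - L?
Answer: -154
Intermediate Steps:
u(L) = 0 (u(L) = L - L = 0)
P(V, R) = 3 + 4*R (P(V, R) = 3 - (-5*R + R) = 3 - (-4)*R = 3 + 4*R)
f(d, N) = -N (f(d, N) = 0 - N = -N)
l(T) = -24 (l(T) = (3 + 4*(-5)) - 1*7 = (3 - 20) - 7 = -17 - 7 = -24)
86 + l(Q(5))*f(-9, -10) = 86 - (-24)*(-10) = 86 - 24*10 = 86 - 240 = -154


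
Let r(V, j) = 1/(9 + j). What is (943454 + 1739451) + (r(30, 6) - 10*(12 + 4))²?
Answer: 609408826/225 ≈ 2.7085e+6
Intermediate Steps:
(943454 + 1739451) + (r(30, 6) - 10*(12 + 4))² = (943454 + 1739451) + (1/(9 + 6) - 10*(12 + 4))² = 2682905 + (1/15 - 10*16)² = 2682905 + (1/15 - 160)² = 2682905 + (-2399/15)² = 2682905 + 5755201/225 = 609408826/225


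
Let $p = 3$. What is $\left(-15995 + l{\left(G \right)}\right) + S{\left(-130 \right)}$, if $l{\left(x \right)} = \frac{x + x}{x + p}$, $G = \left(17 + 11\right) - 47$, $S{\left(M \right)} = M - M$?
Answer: $- \frac{127941}{8} \approx -15993.0$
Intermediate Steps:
$S{\left(M \right)} = 0$
$G = -19$ ($G = 28 - 47 = -19$)
$l{\left(x \right)} = \frac{2 x}{3 + x}$ ($l{\left(x \right)} = \frac{x + x}{x + 3} = \frac{2 x}{3 + x}$)
$\left(-15995 + l{\left(G \right)}\right) + S{\left(-130 \right)} = \left(-15995 + 2 \left(-19\right) \frac{1}{3 - 19}\right) + 0 = \left(-15995 + 2 \left(-19\right) \frac{1}{-16}\right) + 0 = \left(-15995 + 2 \left(-19\right) \left(- \frac{1}{16}\right)\right) + 0 = \left(-15995 + \frac{19}{8}\right) + 0 = - \frac{127941}{8} + 0 = - \frac{127941}{8}$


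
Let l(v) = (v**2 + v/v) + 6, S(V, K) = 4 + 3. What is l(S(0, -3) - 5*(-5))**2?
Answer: 1062961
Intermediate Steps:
S(V, K) = 7
l(v) = 7 + v**2 (l(v) = (v**2 + 1) + 6 = (1 + v**2) + 6 = 7 + v**2)
l(S(0, -3) - 5*(-5))**2 = (7 + (7 - 5*(-5))**2)**2 = (7 + (7 + 25)**2)**2 = (7 + 32**2)**2 = (7 + 1024)**2 = 1031**2 = 1062961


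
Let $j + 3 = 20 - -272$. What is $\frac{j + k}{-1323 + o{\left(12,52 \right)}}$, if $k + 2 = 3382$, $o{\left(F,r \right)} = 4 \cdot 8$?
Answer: $- \frac{3669}{1291} \approx -2.842$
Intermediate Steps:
$o{\left(F,r \right)} = 32$
$k = 3380$ ($k = -2 + 3382 = 3380$)
$j = 289$ ($j = -3 + \left(20 - -272\right) = -3 + \left(20 + 272\right) = -3 + 292 = 289$)
$\frac{j + k}{-1323 + o{\left(12,52 \right)}} = \frac{289 + 3380}{-1323 + 32} = \frac{3669}{-1291} = 3669 \left(- \frac{1}{1291}\right) = - \frac{3669}{1291}$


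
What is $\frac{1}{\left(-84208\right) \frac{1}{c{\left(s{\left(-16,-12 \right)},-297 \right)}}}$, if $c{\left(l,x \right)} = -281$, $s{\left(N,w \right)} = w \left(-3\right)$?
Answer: $\frac{281}{84208} \approx 0.003337$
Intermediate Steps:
$s{\left(N,w \right)} = - 3 w$
$\frac{1}{\left(-84208\right) \frac{1}{c{\left(s{\left(-16,-12 \right)},-297 \right)}}} = \frac{1}{\left(-84208\right) \frac{1}{-281}} = \frac{1}{\left(-84208\right) \left(- \frac{1}{281}\right)} = \frac{1}{\frac{84208}{281}} = \frac{281}{84208}$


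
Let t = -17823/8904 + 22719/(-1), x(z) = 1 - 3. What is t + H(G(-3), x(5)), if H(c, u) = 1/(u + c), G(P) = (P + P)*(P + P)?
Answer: -1146409377/50456 ≈ -22721.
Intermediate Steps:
G(P) = 4*P² (G(P) = (2*P)*(2*P) = 4*P²)
x(z) = -2
t = -67435933/2968 (t = -17823*1/8904 + 22719*(-1) = -5941/2968 - 22719 = -67435933/2968 ≈ -22721.)
H(c, u) = 1/(c + u)
t + H(G(-3), x(5)) = -67435933/2968 + 1/(4*(-3)² - 2) = -67435933/2968 + 1/(4*9 - 2) = -67435933/2968 + 1/(36 - 2) = -67435933/2968 + 1/34 = -1146409377/50456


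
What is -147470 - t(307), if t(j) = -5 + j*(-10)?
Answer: -144395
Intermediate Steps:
t(j) = -5 - 10*j
-147470 - t(307) = -147470 - (-5 - 10*307) = -147470 - (-5 - 3070) = -147470 - 1*(-3075) = -147470 + 3075 = -144395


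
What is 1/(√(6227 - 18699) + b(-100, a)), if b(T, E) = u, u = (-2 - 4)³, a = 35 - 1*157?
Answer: -27/7391 - I*√3118/29564 ≈ -0.0036531 - 0.0018888*I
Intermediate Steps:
a = -122 (a = 35 - 157 = -122)
u = -216 (u = (-6)³ = -216)
b(T, E) = -216
1/(√(6227 - 18699) + b(-100, a)) = 1/(√(6227 - 18699) - 216) = 1/(√(-12472) - 216) = 1/(2*I*√3118 - 216) = 1/(-216 + 2*I*√3118)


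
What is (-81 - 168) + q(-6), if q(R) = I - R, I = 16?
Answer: -227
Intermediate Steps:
q(R) = 16 - R
(-81 - 168) + q(-6) = (-81 - 168) + (16 - 1*(-6)) = -249 + (16 + 6) = -249 + 22 = -227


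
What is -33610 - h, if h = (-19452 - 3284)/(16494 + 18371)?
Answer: -1171789914/34865 ≈ -33609.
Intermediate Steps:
h = -22736/34865 ≈ -0.65211
-33610 - h = -33610 - 1*(-22736/34865) = -33610 + 22736/34865 = -1171789914/34865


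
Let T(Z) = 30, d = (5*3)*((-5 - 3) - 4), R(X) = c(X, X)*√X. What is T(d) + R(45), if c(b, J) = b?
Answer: 30 + 135*√5 ≈ 331.87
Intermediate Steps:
R(X) = X^(3/2) (R(X) = X*√X = X^(3/2))
d = -180 (d = 15*(-8 - 4) = 15*(-12) = -180)
T(d) + R(45) = 30 + 45^(3/2) = 30 + 135*√5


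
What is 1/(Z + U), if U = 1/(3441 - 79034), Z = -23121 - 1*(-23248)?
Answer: 75593/9600310 ≈ 0.0078740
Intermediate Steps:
Z = 127 (Z = -23121 + 23248 = 127)
U = -1/75593 (U = 1/(-75593) = -1/75593 ≈ -1.3229e-5)
1/(Z + U) = 1/(127 - 1/75593) = 1/(9600310/75593) = 75593/9600310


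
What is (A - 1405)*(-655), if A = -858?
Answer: 1482265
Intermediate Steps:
(A - 1405)*(-655) = (-858 - 1405)*(-655) = -2263*(-655) = 1482265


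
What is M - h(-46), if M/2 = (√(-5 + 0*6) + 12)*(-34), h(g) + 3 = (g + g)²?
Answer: -9277 - 68*I*√5 ≈ -9277.0 - 152.05*I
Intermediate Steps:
h(g) = -3 + 4*g² (h(g) = -3 + (g + g)² = -3 + (2*g)² = -3 + 4*g²)
M = -816 - 68*I*√5 (M = 2*((√(-5 + 0*6) + 12)*(-34)) = 2*((√(-5 + 0) + 12)*(-34)) = 2*((√(-5) + 12)*(-34)) = 2*((I*√5 + 12)*(-34)) = 2*((12 + I*√5)*(-34)) = 2*(-408 - 34*I*√5) = -816 - 68*I*√5 ≈ -816.0 - 152.05*I)
M - h(-46) = (-816 - 68*I*√5) - (-3 + 4*(-46)²) = (-816 - 68*I*√5) - (-3 + 4*2116) = (-816 - 68*I*√5) - (-3 + 8464) = (-816 - 68*I*√5) - 1*8461 = (-816 - 68*I*√5) - 8461 = -9277 - 68*I*√5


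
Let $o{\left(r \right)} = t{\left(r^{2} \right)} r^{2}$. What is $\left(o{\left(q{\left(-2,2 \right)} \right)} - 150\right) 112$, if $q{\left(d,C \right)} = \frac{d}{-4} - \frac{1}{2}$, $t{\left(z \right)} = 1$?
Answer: $-16800$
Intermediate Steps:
$q{\left(d,C \right)} = - \frac{1}{2} - \frac{d}{4}$ ($q{\left(d,C \right)} = d \left(- \frac{1}{4}\right) - \frac{1}{2} = - \frac{d}{4} - \frac{1}{2} = - \frac{1}{2} - \frac{d}{4}$)
$o{\left(r \right)} = r^{2}$ ($o{\left(r \right)} = 1 r^{2} = r^{2}$)
$\left(o{\left(q{\left(-2,2 \right)} \right)} - 150\right) 112 = \left(\left(- \frac{1}{2} - - \frac{1}{2}\right)^{2} - 150\right) 112 = \left(\left(- \frac{1}{2} + \frac{1}{2}\right)^{2} - 150\right) 112 = \left(0^{2} - 150\right) 112 = \left(0 - 150\right) 112 = \left(-150\right) 112 = -16800$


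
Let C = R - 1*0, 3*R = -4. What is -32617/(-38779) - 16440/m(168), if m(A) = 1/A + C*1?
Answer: 8239366867/665209 ≈ 12386.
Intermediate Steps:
R = -4/3 (R = (1/3)*(-4) = -4/3 ≈ -1.3333)
C = -4/3 (C = -4/3 - 1*0 = -4/3 + 0 = -4/3 ≈ -1.3333)
m(A) = -4/3 + 1/A (m(A) = 1/A - 4/3*1 = 1/A - 4/3 = -4/3 + 1/A)
-32617/(-38779) - 16440/m(168) = -32617/(-38779) - 16440/(-4/3 + 1/168) = -32617*(-1/38779) - 16440/(-4/3 + 1/168) = 2509/2983 - 16440/(-223/168) = 2509/2983 - 16440*(-168/223) = 2509/2983 + 2761920/223 = 8239366867/665209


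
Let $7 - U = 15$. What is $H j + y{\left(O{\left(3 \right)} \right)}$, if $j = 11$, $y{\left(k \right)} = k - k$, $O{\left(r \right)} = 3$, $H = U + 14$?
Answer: $66$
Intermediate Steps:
$U = -8$ ($U = 7 - 15 = -8$)
$H = 6$ ($H = -8 + 14 = 6$)
$y{\left(k \right)} = 0$
$H j + y{\left(O{\left(3 \right)} \right)} = 6 \cdot 11 + 0 = 66 + 0 = 66$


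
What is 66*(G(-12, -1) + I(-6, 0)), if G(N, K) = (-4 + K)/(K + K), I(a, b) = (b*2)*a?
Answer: 165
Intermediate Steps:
I(a, b) = 2*a*b (I(a, b) = (2*b)*a = 2*a*b)
G(N, K) = (-4 + K)/(2*K) (G(N, K) = (-4 + K)/((2*K)) = (-4 + K)*(1/(2*K)) = (-4 + K)/(2*K))
66*(G(-12, -1) + I(-6, 0)) = 66*((½)*(-4 - 1)/(-1) + 2*(-6)*0) = 66*((½)*(-1)*(-5) + 0) = 66*(5/2 + 0) = 66*(5/2) = 165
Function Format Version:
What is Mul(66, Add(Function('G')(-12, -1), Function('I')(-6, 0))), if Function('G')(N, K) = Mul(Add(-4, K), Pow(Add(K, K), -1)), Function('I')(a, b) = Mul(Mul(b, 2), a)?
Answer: 165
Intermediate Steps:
Function('I')(a, b) = Mul(2, a, b) (Function('I')(a, b) = Mul(Mul(2, b), a) = Mul(2, a, b))
Function('G')(N, K) = Mul(Rational(1, 2), Pow(K, -1), Add(-4, K)) (Function('G')(N, K) = Mul(Add(-4, K), Pow(Mul(2, K), -1)) = Mul(Add(-4, K), Mul(Rational(1, 2), Pow(K, -1))) = Mul(Rational(1, 2), Pow(K, -1), Add(-4, K)))
Mul(66, Add(Function('G')(-12, -1), Function('I')(-6, 0))) = Mul(66, Add(Mul(Rational(1, 2), Pow(-1, -1), Add(-4, -1)), Mul(2, -6, 0))) = Mul(66, Add(Mul(Rational(1, 2), -1, -5), 0)) = Mul(66, Add(Rational(5, 2), 0)) = Mul(66, Rational(5, 2)) = 165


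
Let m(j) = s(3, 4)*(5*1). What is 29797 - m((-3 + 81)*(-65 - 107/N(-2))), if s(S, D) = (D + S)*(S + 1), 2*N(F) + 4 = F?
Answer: 29657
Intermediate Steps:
N(F) = -2 + F/2
s(S, D) = (1 + S)*(D + S) (s(S, D) = (D + S)*(1 + S) = (1 + S)*(D + S))
m(j) = 140 (m(j) = (4 + 3 + 3**2 + 4*3)*(5*1) = (4 + 3 + 9 + 12)*5 = 28*5 = 140)
29797 - m((-3 + 81)*(-65 - 107/N(-2))) = 29797 - 1*140 = 29797 - 140 = 29657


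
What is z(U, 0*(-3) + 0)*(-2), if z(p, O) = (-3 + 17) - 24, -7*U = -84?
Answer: 20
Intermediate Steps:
U = 12 (U = -⅐*(-84) = 12)
z(p, O) = -10 (z(p, O) = 14 - 24 = -10)
z(U, 0*(-3) + 0)*(-2) = -10*(-2) = 20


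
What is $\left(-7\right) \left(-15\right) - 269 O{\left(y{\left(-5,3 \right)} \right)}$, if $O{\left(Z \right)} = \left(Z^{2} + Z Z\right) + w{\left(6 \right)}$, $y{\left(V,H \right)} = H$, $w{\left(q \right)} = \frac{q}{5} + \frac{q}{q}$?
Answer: $- \frac{26644}{5} \approx -5328.8$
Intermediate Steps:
$w{\left(q \right)} = 1 + \frac{q}{5}$ ($w{\left(q \right)} = q \frac{1}{5} + 1 = \frac{q}{5} + 1 = 1 + \frac{q}{5}$)
$O{\left(Z \right)} = \frac{11}{5} + 2 Z^{2}$ ($O{\left(Z \right)} = \left(Z^{2} + Z Z\right) + \left(1 + \frac{1}{5} \cdot 6\right) = \left(Z^{2} + Z^{2}\right) + \left(1 + \frac{6}{5}\right) = 2 Z^{2} + \frac{11}{5} = \frac{11}{5} + 2 Z^{2}$)
$\left(-7\right) \left(-15\right) - 269 O{\left(y{\left(-5,3 \right)} \right)} = \left(-7\right) \left(-15\right) - 269 \left(\frac{11}{5} + 2 \cdot 3^{2}\right) = 105 - 269 \left(\frac{11}{5} + 2 \cdot 9\right) = 105 - 269 \left(\frac{11}{5} + 18\right) = 105 - \frac{27169}{5} = - \frac{26644}{5}$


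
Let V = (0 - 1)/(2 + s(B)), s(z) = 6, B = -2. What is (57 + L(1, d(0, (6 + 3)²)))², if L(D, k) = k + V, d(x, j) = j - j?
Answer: 207025/64 ≈ 3234.8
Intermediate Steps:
V = -⅛ (V = (0 - 1)/(2 + 6) = -1/8 = -1*⅛ = -⅛ ≈ -0.12500)
d(x, j) = 0
L(D, k) = -⅛ + k (L(D, k) = k - ⅛ = -⅛ + k)
(57 + L(1, d(0, (6 + 3)²)))² = (57 + (-⅛ + 0))² = (57 - ⅛)² = (455/8)² = 207025/64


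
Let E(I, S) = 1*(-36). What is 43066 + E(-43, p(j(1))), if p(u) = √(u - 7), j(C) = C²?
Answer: 43030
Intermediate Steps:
p(u) = √(-7 + u)
E(I, S) = -36
43066 + E(-43, p(j(1))) = 43066 - 36 = 43030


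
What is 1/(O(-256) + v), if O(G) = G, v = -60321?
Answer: -1/60577 ≈ -1.6508e-5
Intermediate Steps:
1/(O(-256) + v) = 1/(-256 - 60321) = 1/(-60577) = -1/60577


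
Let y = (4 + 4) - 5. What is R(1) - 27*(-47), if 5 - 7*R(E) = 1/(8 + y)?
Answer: 97767/77 ≈ 1269.7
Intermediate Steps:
y = 3 (y = 8 - 5 = 3)
R(E) = 54/77 (R(E) = 5/7 - 1/(7*(8 + 3)) = 5/7 - ⅐/11 = 5/7 - ⅐*1/11 = 5/7 - 1/77 = 54/77)
R(1) - 27*(-47) = 54/77 - 27*(-47) = 54/77 + 1269 = 97767/77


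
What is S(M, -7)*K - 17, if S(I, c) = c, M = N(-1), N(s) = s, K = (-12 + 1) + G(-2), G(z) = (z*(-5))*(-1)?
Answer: 130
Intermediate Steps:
G(z) = 5*z (G(z) = -5*z*(-1) = 5*z)
K = -21 (K = (-12 + 1) + 5*(-2) = -11 - 10 = -21)
M = -1
S(M, -7)*K - 17 = -7*(-21) - 17 = 147 - 17 = 130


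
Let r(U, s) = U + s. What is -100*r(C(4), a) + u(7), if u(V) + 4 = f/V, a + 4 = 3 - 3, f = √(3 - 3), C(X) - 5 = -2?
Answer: 96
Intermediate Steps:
C(X) = 3 (C(X) = 5 - 2 = 3)
f = 0 (f = √0 = 0)
a = -4 (a = -4 + (3 - 3) = -4 + 0 = -4)
u(V) = -4 (u(V) = -4 + 0/V = -4 + 0 = -4)
-100*r(C(4), a) + u(7) = -100*(3 - 4) - 4 = -100*(-1) - 4 = 100 - 4 = 96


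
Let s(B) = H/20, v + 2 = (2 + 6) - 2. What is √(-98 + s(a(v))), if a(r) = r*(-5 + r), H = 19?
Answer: I*√9705/10 ≈ 9.8514*I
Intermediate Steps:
v = 4 (v = -2 + ((2 + 6) - 2) = -2 + (8 - 2) = -2 + 6 = 4)
s(B) = 19/20
√(-98 + s(a(v))) = √(-98 + 19/20) = √(-1941/20) = I*√9705/10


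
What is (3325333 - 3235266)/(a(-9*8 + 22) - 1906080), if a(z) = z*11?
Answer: -90067/1906630 ≈ -0.047239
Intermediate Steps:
a(z) = 11*z
(3325333 - 3235266)/(a(-9*8 + 22) - 1906080) = (3325333 - 3235266)/(11*(-9*8 + 22) - 1906080) = 90067/(11*(-72 + 22) - 1906080) = 90067/(11*(-50) - 1906080) = 90067/(-550 - 1906080) = 90067/(-1906630) = 90067*(-1/1906630) = -90067/1906630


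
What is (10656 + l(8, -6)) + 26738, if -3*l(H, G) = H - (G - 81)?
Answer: 112087/3 ≈ 37362.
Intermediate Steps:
l(H, G) = -27 - H/3 + G/3 (l(H, G) = -(H - (G - 81))/3 = -(H - (-81 + G))/3 = -(H + (81 - G))/3 = -(81 + H - G)/3 = -27 - H/3 + G/3)
(10656 + l(8, -6)) + 26738 = (10656 + (-27 - ⅓*8 + (⅓)*(-6))) + 26738 = (10656 + (-27 - 8/3 - 2)) + 26738 = (10656 - 95/3) + 26738 = 31873/3 + 26738 = 112087/3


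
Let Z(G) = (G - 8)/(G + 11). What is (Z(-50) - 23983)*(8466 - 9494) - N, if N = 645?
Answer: 961441657/39 ≈ 2.4652e+7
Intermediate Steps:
Z(G) = (-8 + G)/(11 + G)
(Z(-50) - 23983)*(8466 - 9494) - N = ((-8 - 50)/(11 - 50) - 23983)*(8466 - 9494) - 1*645 = (-58/(-39) - 23983)*(-1028) - 645 = (-1/39*(-58) - 23983)*(-1028) - 645 = (58/39 - 23983)*(-1028) - 645 = -935279/39*(-1028) - 645 = 961466812/39 - 645 = 961441657/39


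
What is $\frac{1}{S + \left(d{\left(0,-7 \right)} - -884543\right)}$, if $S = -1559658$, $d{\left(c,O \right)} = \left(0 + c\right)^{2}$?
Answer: $- \frac{1}{675115} \approx -1.4812 \cdot 10^{-6}$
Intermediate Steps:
$d{\left(c,O \right)} = c^{2}$
$\frac{1}{S + \left(d{\left(0,-7 \right)} - -884543\right)} = \frac{1}{-1559658 + \left(0^{2} - -884543\right)} = \frac{1}{-1559658 + \left(0 + 884543\right)} = \frac{1}{-1559658 + 884543} = \frac{1}{-675115} = - \frac{1}{675115}$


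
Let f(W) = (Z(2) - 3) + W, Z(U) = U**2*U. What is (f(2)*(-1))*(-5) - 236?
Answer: -201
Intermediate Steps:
Z(U) = U**3
f(W) = 5 + W (f(W) = (2**3 - 3) + W = (8 - 3) + W = 5 + W)
(f(2)*(-1))*(-5) - 236 = ((5 + 2)*(-1))*(-5) - 236 = (7*(-1))*(-5) - 236 = -7*(-5) - 236 = 35 - 236 = -201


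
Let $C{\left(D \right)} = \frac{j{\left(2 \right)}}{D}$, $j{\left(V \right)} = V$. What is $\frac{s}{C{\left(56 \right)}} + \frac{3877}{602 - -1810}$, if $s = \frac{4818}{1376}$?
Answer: $\frac{2583775}{25929} \approx 99.648$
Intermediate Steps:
$s = \frac{2409}{688}$ ($s = 4818 \cdot \frac{1}{1376} = \frac{2409}{688} \approx 3.5015$)
$C{\left(D \right)} = \frac{2}{D}$
$\frac{s}{C{\left(56 \right)}} + \frac{3877}{602 - -1810} = \frac{2409}{688 \cdot \frac{2}{56}} + \frac{3877}{602 - -1810} = \frac{2409}{688 \cdot 2 \cdot \frac{1}{56}} + \frac{3877}{602 + 1810} = \frac{2409 \frac{1}{\frac{1}{28}}}{688} + \frac{3877}{2412} = \frac{2409}{688} \cdot 28 + 3877 \cdot \frac{1}{2412} = \frac{16863}{172} + \frac{3877}{2412} = \frac{2583775}{25929}$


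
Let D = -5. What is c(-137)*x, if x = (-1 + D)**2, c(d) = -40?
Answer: -1440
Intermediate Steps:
x = 36 (x = (-1 - 5)**2 = (-6)**2 = 36)
c(-137)*x = -40*36 = -1440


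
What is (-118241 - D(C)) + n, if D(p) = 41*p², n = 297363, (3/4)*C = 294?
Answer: -6121102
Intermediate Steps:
C = 392 (C = (4/3)*294 = 392)
(-118241 - D(C)) + n = (-118241 - 41*392²) + 297363 = (-118241 - 41*153664) + 297363 = (-118241 - 1*6300224) + 297363 = (-118241 - 6300224) + 297363 = -6418465 + 297363 = -6121102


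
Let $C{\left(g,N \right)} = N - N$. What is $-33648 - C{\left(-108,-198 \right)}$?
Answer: $-33648$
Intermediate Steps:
$C{\left(g,N \right)} = 0$
$-33648 - C{\left(-108,-198 \right)} = -33648 - 0 = -33648 + 0 = -33648$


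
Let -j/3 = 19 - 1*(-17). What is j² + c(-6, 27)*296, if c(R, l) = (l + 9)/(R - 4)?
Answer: 52992/5 ≈ 10598.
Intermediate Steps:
j = -108 (j = -3*(19 - 1*(-17)) = -3*(19 + 17) = -3*36 = -108)
c(R, l) = (9 + l)/(-4 + R)
j² + c(-6, 27)*296 = (-108)² + ((9 + 27)/(-4 - 6))*296 = 11664 + (36/(-10))*296 = 11664 - ⅒*36*296 = 11664 - 18/5*296 = 11664 - 5328/5 = 52992/5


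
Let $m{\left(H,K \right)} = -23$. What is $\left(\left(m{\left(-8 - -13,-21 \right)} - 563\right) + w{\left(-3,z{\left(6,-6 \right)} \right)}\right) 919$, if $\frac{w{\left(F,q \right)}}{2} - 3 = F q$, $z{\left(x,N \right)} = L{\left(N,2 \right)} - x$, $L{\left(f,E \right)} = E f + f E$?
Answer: $-367600$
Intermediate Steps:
$L{\left(f,E \right)} = 2 E f$ ($L{\left(f,E \right)} = E f + E f = 2 E f$)
$z{\left(x,N \right)} = - x + 4 N$ ($z{\left(x,N \right)} = 2 \cdot 2 N - x = 4 N - x = - x + 4 N$)
$w{\left(F,q \right)} = 6 + 2 F q$
$\left(\left(m{\left(-8 - -13,-21 \right)} - 563\right) + w{\left(-3,z{\left(6,-6 \right)} \right)}\right) 919 = \left(\left(-23 - 563\right) + \left(6 + 2 \left(-3\right) \left(\left(-1\right) 6 + 4 \left(-6\right)\right)\right)\right) 919 = \left(-586 + \left(6 + 2 \left(-3\right) \left(-6 - 24\right)\right)\right) 919 = \left(-586 + \left(6 + 2 \left(-3\right) \left(-30\right)\right)\right) 919 = \left(-586 + \left(6 + 180\right)\right) 919 = \left(-586 + 186\right) 919 = \left(-400\right) 919 = -367600$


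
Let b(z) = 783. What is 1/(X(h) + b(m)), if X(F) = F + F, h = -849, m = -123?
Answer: -1/915 ≈ -0.0010929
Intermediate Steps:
X(F) = 2*F
1/(X(h) + b(m)) = 1/(2*(-849) + 783) = 1/(-1698 + 783) = 1/(-915) = -1/915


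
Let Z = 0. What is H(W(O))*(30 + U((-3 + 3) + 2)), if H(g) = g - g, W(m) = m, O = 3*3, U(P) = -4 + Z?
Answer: 0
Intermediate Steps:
U(P) = -4 (U(P) = -4 + 0 = -4)
O = 9
H(g) = 0
H(W(O))*(30 + U((-3 + 3) + 2)) = 0*(30 - 4) = 0*26 = 0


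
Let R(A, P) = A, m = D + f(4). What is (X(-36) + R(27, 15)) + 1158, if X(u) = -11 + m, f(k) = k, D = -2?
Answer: 1176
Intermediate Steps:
m = 2 (m = -2 + 4 = 2)
X(u) = -9 (X(u) = -11 + 2 = -9)
(X(-36) + R(27, 15)) + 1158 = (-9 + 27) + 1158 = 18 + 1158 = 1176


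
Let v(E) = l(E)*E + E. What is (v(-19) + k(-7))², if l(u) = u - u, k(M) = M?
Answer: 676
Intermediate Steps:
l(u) = 0
v(E) = E (v(E) = 0*E + E = 0 + E = E)
(v(-19) + k(-7))² = (-19 - 7)² = (-26)² = 676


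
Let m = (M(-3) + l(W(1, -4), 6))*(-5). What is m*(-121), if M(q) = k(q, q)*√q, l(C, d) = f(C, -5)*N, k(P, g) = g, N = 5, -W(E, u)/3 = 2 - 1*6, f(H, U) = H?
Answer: 36300 - 1815*I*√3 ≈ 36300.0 - 3143.7*I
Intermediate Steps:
W(E, u) = 12 (W(E, u) = -3*(2 - 1*6) = -3*(2 - 6) = -3*(-4) = 12)
l(C, d) = 5*C (l(C, d) = C*5 = 5*C)
M(q) = q^(3/2) (M(q) = q*√q = q^(3/2))
m = -300 + 15*I*√3 (m = ((-3)^(3/2) + 5*12)*(-5) = (-3*I*√3 + 60)*(-5) = (60 - 3*I*√3)*(-5) = -300 + 15*I*√3 ≈ -300.0 + 25.981*I)
m*(-121) = (-300 + 15*I*√3)*(-121) = 36300 - 1815*I*√3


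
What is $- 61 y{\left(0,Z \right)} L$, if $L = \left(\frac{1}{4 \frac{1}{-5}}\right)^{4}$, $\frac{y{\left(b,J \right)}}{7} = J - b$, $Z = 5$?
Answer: $- \frac{1334375}{256} \approx -5212.4$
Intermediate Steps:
$y{\left(b,J \right)} = - 7 b + 7 J$ ($y{\left(b,J \right)} = 7 \left(J - b\right) = - 7 b + 7 J$)
$L = \frac{625}{256}$ ($L = \left(\frac{1}{4 \left(- \frac{1}{5}\right)}\right)^{4} = \left(\frac{1}{- \frac{4}{5}}\right)^{4} = \left(- \frac{5}{4}\right)^{4} = \frac{625}{256} \approx 2.4414$)
$- 61 y{\left(0,Z \right)} L = - 61 \left(\left(-7\right) 0 + 7 \cdot 5\right) \frac{625}{256} = - 61 \left(0 + 35\right) \frac{625}{256} = \left(-61\right) 35 \cdot \frac{625}{256} = \left(-2135\right) \frac{625}{256} = - \frac{1334375}{256}$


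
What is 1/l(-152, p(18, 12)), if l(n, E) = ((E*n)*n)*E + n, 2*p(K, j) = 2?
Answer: 1/22952 ≈ 4.3569e-5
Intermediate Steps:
p(K, j) = 1 (p(K, j) = (½)*2 = 1)
l(n, E) = n + E²*n² (l(n, E) = (E*n²)*E + n = E²*n² + n = n + E²*n²)
1/l(-152, p(18, 12)) = 1/(-152*(1 - 152*1²)) = 1/(-152*(1 - 152*1)) = 1/(-152*(1 - 152)) = 1/(-152*(-151)) = 1/22952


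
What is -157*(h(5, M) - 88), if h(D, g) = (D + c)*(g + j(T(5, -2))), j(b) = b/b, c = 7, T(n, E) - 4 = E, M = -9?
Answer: 28888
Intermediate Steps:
T(n, E) = 4 + E
j(b) = 1
h(D, g) = (1 + g)*(7 + D) (h(D, g) = (D + 7)*(g + 1) = (7 + D)*(1 + g) = (1 + g)*(7 + D))
-157*(h(5, M) - 88) = -157*((7 + 5 + 7*(-9) + 5*(-9)) - 88) = -157*((7 + 5 - 63 - 45) - 88) = -157*(-96 - 88) = -157*(-184) = 28888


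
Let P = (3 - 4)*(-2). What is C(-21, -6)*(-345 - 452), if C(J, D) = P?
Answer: -1594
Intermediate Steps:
P = 2 (P = -1*(-2) = 2)
C(J, D) = 2
C(-21, -6)*(-345 - 452) = 2*(-345 - 452) = 2*(-797) = -1594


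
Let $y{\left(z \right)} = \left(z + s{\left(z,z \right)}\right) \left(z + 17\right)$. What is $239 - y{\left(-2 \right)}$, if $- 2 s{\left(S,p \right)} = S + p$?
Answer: $239$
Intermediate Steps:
$s{\left(S,p \right)} = - \frac{S}{2} - \frac{p}{2}$ ($s{\left(S,p \right)} = - \frac{S + p}{2} = - \frac{S}{2} - \frac{p}{2}$)
$y{\left(z \right)} = 0$ ($y{\left(z \right)} = \left(z - z\right) \left(z + 17\right) = \left(z - z\right) \left(17 + z\right) = 0 \left(17 + z\right) = 0$)
$239 - y{\left(-2 \right)} = 239 - 0 = 239 + 0 = 239$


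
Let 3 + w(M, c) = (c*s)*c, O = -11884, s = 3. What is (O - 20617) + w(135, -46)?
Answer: -26156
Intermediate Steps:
w(M, c) = -3 + 3*c² (w(M, c) = -3 + (c*3)*c = -3 + (3*c)*c = -3 + 3*c²)
(O - 20617) + w(135, -46) = (-11884 - 20617) + (-3 + 3*(-46)²) = -32501 + (-3 + 3*2116) = -32501 + (-3 + 6348) = -32501 + 6345 = -26156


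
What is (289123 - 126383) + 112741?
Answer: 275481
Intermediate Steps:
(289123 - 126383) + 112741 = 162740 + 112741 = 275481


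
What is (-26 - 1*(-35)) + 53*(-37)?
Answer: -1952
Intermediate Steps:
(-26 - 1*(-35)) + 53*(-37) = (-26 + 35) - 1961 = 9 - 1961 = -1952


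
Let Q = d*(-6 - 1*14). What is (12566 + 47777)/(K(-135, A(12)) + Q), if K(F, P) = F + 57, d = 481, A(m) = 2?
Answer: -60343/9698 ≈ -6.2222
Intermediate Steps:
K(F, P) = 57 + F
Q = -9620 (Q = 481*(-6 - 1*14) = 481*(-6 - 14) = 481*(-20) = -9620)
(12566 + 47777)/(K(-135, A(12)) + Q) = (12566 + 47777)/((57 - 135) - 9620) = 60343/(-78 - 9620) = 60343/(-9698) = 60343*(-1/9698) = -60343/9698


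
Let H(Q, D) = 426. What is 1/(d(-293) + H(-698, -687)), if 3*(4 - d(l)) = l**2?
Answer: -3/84559 ≈ -3.5478e-5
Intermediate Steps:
d(l) = 4 - l**2/3
1/(d(-293) + H(-698, -687)) = 1/((4 - 1/3*(-293)**2) + 426) = 1/((4 - 1/3*85849) + 426) = 1/((4 - 85849/3) + 426) = 1/(-85837/3 + 426) = 1/(-84559/3) = -3/84559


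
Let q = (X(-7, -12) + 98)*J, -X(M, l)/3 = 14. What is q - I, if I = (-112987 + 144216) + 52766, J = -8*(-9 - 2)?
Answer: -79067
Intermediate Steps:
J = 88 (J = -8*(-11) = 88)
X(M, l) = -42 (X(M, l) = -3*14 = -42)
I = 83995 (I = 31229 + 52766 = 83995)
q = 4928 (q = (-42 + 98)*88 = 56*88 = 4928)
q - I = 4928 - 1*83995 = 4928 - 83995 = -79067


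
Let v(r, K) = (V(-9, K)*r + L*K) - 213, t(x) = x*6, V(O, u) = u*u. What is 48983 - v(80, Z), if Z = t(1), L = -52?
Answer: 46628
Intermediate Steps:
V(O, u) = u²
t(x) = 6*x
Z = 6 (Z = 6*1 = 6)
v(r, K) = -213 - 52*K + r*K² (v(r, K) = (K²*r - 52*K) - 213 = (r*K² - 52*K) - 213 = (-52*K + r*K²) - 213 = -213 - 52*K + r*K²)
48983 - v(80, Z) = 48983 - (-213 - 52*6 + 80*6²) = 48983 - (-213 - 312 + 80*36) = 48983 - (-213 - 312 + 2880) = 48983 - 1*2355 = 48983 - 2355 = 46628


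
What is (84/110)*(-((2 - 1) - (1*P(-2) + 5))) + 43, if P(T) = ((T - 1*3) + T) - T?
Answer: 2323/55 ≈ 42.236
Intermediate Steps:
P(T) = -3 + T (P(T) = ((T - 3) + T) - T = ((-3 + T) + T) - T = (-3 + 2*T) - T = -3 + T)
(84/110)*(-((2 - 1) - (1*P(-2) + 5))) + 43 = (84/110)*(-((2 - 1) - (1*(-3 - 2) + 5))) + 43 = (84*(1/110))*(-(1 - (1*(-5) + 5))) + 43 = 42*(-(1 - (-5 + 5)))/55 + 43 = 42*(-(1 - 1*0))/55 + 43 = 42*(-(1 + 0))/55 + 43 = 42*(-1*1)/55 + 43 = (42/55)*(-1) + 43 = -42/55 + 43 = 2323/55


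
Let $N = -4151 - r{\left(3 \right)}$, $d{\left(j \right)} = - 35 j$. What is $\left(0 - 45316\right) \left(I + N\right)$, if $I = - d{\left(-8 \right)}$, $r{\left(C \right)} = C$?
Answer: $200931144$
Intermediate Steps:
$I = -280$ ($I = - \left(-35\right) \left(-8\right) = \left(-1\right) 280 = -280$)
$N = -4154$ ($N = -4151 - 3 = -4154$)
$\left(0 - 45316\right) \left(I + N\right) = \left(0 - 45316\right) \left(-280 - 4154\right) = \left(-45316\right) \left(-4434\right) = 200931144$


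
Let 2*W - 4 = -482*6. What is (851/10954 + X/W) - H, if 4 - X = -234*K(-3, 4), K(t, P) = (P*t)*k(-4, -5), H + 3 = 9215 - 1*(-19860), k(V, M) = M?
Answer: -115000294651/3954394 ≈ -29082.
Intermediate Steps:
H = 29072 (H = -3 + (9215 - 1*(-19860)) = -3 + (9215 + 19860) = -3 + 29075 = 29072)
K(t, P) = -5*P*t (K(t, P) = (P*t)*(-5) = -5*P*t)
W = -1444 (W = 2 + (-482*6)/2 = 2 + (½)*(-2892) = 2 - 1446 = -1444)
X = 14044 (X = 4 - (-234)*(-5*4*(-3)) = 4 - (-234)*60 = 4 - 1*(-14040) = 4 + 14040 = 14044)
(851/10954 + X/W) - H = (851/10954 + 14044/(-1444)) - 1*29072 = (851*(1/10954) + 14044*(-1/1444)) - 29072 = (851/10954 - 3511/361) - 29072 = -38152283/3954394 - 29072 = -115000294651/3954394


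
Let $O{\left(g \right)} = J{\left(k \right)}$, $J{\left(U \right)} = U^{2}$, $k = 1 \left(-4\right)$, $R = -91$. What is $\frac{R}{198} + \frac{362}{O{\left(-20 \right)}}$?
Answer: $\frac{17555}{792} \approx 22.165$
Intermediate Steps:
$k = -4$
$O{\left(g \right)} = 16$ ($O{\left(g \right)} = \left(-4\right)^{2} = 16$)
$\frac{R}{198} + \frac{362}{O{\left(-20 \right)}} = - \frac{91}{198} + \frac{362}{16} = \left(-91\right) \frac{1}{198} + 362 \cdot \frac{1}{16} = - \frac{91}{198} + \frac{181}{8} = \frac{17555}{792}$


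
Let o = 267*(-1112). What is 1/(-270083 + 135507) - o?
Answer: 39956152703/134576 ≈ 2.9690e+5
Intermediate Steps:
o = -296904
1/(-270083 + 135507) - o = 1/(-270083 + 135507) - 1*(-296904) = 1/(-134576) + 296904 = -1/134576 + 296904 = 39956152703/134576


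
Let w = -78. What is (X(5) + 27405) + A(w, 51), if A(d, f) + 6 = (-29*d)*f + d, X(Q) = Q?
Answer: 142688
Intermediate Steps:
A(d, f) = -6 + d - 29*d*f (A(d, f) = -6 + ((-29*d)*f + d) = -6 + (-29*d*f + d) = -6 + (d - 29*d*f) = -6 + d - 29*d*f)
(X(5) + 27405) + A(w, 51) = (5 + 27405) + (-6 - 78 - 29*(-78)*51) = 27410 + (-6 - 78 + 115362) = 27410 + 115278 = 142688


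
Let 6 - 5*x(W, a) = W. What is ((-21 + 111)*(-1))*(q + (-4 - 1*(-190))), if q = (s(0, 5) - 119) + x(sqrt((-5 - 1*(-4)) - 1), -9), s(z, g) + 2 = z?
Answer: -5958 + 18*I*sqrt(2) ≈ -5958.0 + 25.456*I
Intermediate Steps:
s(z, g) = -2 + z
x(W, a) = 6/5 - W/5
q = -599/5 - I*sqrt(2)/5 (q = ((-2 + 0) - 119) + (6/5 - sqrt((-5 - 1*(-4)) - 1)/5) = (-2 - 119) + (6/5 - sqrt((-5 + 4) - 1)/5) = -121 + (6/5 - sqrt(-1 - 1)/5) = -121 + (6/5 - I*sqrt(2)/5) = -599/5 - I*sqrt(2)/5 ≈ -119.8 - 0.28284*I)
((-21 + 111)*(-1))*(q + (-4 - 1*(-190))) = ((-21 + 111)*(-1))*((-599/5 - I*sqrt(2)/5) + (-4 - 1*(-190))) = (90*(-1))*((-599/5 - I*sqrt(2)/5) + (-4 + 190)) = -90*((-599/5 - I*sqrt(2)/5) + 186) = -90*(331/5 - I*sqrt(2)/5) = -5958 + 18*I*sqrt(2)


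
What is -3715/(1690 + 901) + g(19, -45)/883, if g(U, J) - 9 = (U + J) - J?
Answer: -3207797/2287853 ≈ -1.4021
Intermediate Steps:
g(U, J) = 9 + U (g(U, J) = 9 + ((U + J) - J) = 9 + ((J + U) - J) = 9 + U)
-3715/(1690 + 901) + g(19, -45)/883 = -3715/(1690 + 901) + (9 + 19)/883 = -3715/2591 + 28*(1/883) = -3715*1/2591 + 28/883 = -3715/2591 + 28/883 = -3207797/2287853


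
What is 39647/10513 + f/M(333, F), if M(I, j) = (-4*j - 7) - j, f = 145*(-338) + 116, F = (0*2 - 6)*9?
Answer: -503595461/2764919 ≈ -182.14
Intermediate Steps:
F = -54 (F = (0 - 6)*9 = -6*9 = -54)
f = -48894 (f = -49010 + 116 = -48894)
M(I, j) = -7 - 5*j (M(I, j) = (-7 - 4*j) - j = -7 - 5*j)
39647/10513 + f/M(333, F) = 39647/10513 - 48894/(-7 - 5*(-54)) = 39647*(1/10513) - 48894/(-7 + 270) = 39647/10513 - 48894/263 = -503595461/2764919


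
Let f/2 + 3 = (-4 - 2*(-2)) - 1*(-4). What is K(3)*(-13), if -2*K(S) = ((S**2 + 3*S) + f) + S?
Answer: 299/2 ≈ 149.50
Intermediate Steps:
f = 2 (f = -6 + 2*((-4 - 2*(-2)) - 1*(-4)) = -6 + 2*((-4 + 4) + 4) = -6 + 2*(0 + 4) = -6 + 2*4 = -6 + 8 = 2)
K(S) = -1 - 2*S - S**2/2 (K(S) = -(((S**2 + 3*S) + 2) + S)/2 = -((2 + S**2 + 3*S) + S)/2 = -(2 + S**2 + 4*S)/2 = -1 - 2*S - S**2/2)
K(3)*(-13) = (-1 - 2*3 - 1/2*3**2)*(-13) = (-1 - 6 - 1/2*9)*(-13) = (-1 - 6 - 9/2)*(-13) = -23/2*(-13) = 299/2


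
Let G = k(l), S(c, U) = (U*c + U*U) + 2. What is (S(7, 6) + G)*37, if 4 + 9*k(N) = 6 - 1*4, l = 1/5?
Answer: 26566/9 ≈ 2951.8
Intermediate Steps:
l = ⅕ ≈ 0.20000
S(c, U) = 2 + U² + U*c (S(c, U) = (U*c + U²) + 2 = (U² + U*c) + 2 = 2 + U² + U*c)
k(N) = -2/9 (k(N) = -4/9 + (6 - 1*4)/9 = -4/9 + (6 - 4)/9 = -4/9 + (⅑)*2 = -4/9 + 2/9 = -2/9)
G = -2/9 ≈ -0.22222
(S(7, 6) + G)*37 = ((2 + 6² + 6*7) - 2/9)*37 = ((2 + 36 + 42) - 2/9)*37 = (80 - 2/9)*37 = (718/9)*37 = 26566/9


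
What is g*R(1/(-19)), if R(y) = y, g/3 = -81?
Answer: 243/19 ≈ 12.789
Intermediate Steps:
g = -243 (g = 3*(-81) = -243)
g*R(1/(-19)) = -243/(-19) = -243*(-1/19) = 243/19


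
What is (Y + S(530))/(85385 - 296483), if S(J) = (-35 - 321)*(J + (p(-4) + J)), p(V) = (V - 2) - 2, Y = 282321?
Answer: 92191/211098 ≈ 0.43672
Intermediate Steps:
p(V) = -4 + V (p(V) = (-2 + V) - 2 = -4 + V)
S(J) = 2848 - 712*J (S(J) = (-35 - 321)*(J + ((-4 - 4) + J)) = -356*(J + (-8 + J)) = -356*(-8 + 2*J) = 2848 - 712*J)
(Y + S(530))/(85385 - 296483) = (282321 + (2848 - 712*530))/(85385 - 296483) = (282321 + (2848 - 377360))/(-211098) = (282321 - 374512)*(-1/211098) = -92191*(-1/211098) = 92191/211098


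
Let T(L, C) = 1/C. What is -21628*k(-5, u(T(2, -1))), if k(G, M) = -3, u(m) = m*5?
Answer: 64884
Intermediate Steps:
u(m) = 5*m
-21628*k(-5, u(T(2, -1))) = -21628*(-3) = 64884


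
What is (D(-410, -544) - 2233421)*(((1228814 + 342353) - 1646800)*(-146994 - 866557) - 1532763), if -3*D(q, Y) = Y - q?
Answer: -171202522601910860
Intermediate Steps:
D(q, Y) = -Y/3 + q/3 (D(q, Y) = -(Y - q)/3 = -Y/3 + q/3)
(D(-410, -544) - 2233421)*(((1228814 + 342353) - 1646800)*(-146994 - 866557) - 1532763) = ((-⅓*(-544) + (⅓)*(-410)) - 2233421)*(((1228814 + 342353) - 1646800)*(-146994 - 866557) - 1532763) = ((544/3 - 410/3) - 2233421)*((1571167 - 1646800)*(-1013551) - 1532763) = (134/3 - 2233421)*(-75633*(-1013551) - 1532763) = -6700129*(76657902783 - 1532763)/3 = -6700129/3*76656370020 = -171202522601910860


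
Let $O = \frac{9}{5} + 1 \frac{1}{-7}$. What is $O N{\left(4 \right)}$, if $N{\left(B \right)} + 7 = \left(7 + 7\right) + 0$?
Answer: $\frac{58}{5} \approx 11.6$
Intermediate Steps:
$N{\left(B \right)} = 7$ ($N{\left(B \right)} = -7 + \left(\left(7 + 7\right) + 0\right) = -7 + \left(14 + 0\right) = -7 + 14 = 7$)
$O = \frac{58}{35}$ ($O = 9 \cdot \frac{1}{5} + 1 \left(- \frac{1}{7}\right) = \frac{9}{5} - \frac{1}{7} = \frac{58}{35} \approx 1.6571$)
$O N{\left(4 \right)} = \frac{58}{35} \cdot 7 = \frac{58}{5}$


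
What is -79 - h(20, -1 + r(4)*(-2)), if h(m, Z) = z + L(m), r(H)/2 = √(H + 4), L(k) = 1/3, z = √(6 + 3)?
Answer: -247/3 ≈ -82.333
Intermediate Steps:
z = 3 (z = √9 = 3)
L(k) = ⅓
r(H) = 2*√(4 + H) (r(H) = 2*√(H + 4) = 2*√(4 + H))
h(m, Z) = 10/3 (h(m, Z) = 3 + ⅓ = 10/3)
-79 - h(20, -1 + r(4)*(-2)) = -79 - 1*10/3 = -79 - 10/3 = -247/3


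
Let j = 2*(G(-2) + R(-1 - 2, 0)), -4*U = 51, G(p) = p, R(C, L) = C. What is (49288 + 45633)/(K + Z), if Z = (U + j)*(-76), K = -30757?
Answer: -94921/29028 ≈ -3.2700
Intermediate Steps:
U = -51/4 (U = -¼*51 = -51/4 ≈ -12.750)
j = -10 (j = 2*(-2 + (-1 - 2)) = 2*(-2 - 3) = 2*(-5) = -10)
Z = 1729 (Z = (-51/4 - 10)*(-76) = -91/4*(-76) = 1729)
(49288 + 45633)/(K + Z) = (49288 + 45633)/(-30757 + 1729) = 94921/(-29028) = 94921*(-1/29028) = -94921/29028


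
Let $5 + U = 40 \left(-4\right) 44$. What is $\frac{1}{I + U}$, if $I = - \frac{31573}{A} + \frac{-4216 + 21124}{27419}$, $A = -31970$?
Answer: $- \frac{876585430}{6174138105503} \approx -0.00014198$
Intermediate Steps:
$U = -7045$ ($U = -5 + 40 \left(-4\right) 44 = -5 - 7040 = -7045$)
$I = \frac{1406248847}{876585430}$ ($I = - \frac{31573}{-31970} + \frac{-4216 + 21124}{27419} = \left(-31573\right) \left(- \frac{1}{31970}\right) + 16908 \cdot \frac{1}{27419} = \frac{31573}{31970} + \frac{16908}{27419} = \frac{1406248847}{876585430} \approx 1.6042$)
$\frac{1}{I + U} = \frac{1}{\frac{1406248847}{876585430} - 7045} = \frac{1}{- \frac{6174138105503}{876585430}} = - \frac{876585430}{6174138105503}$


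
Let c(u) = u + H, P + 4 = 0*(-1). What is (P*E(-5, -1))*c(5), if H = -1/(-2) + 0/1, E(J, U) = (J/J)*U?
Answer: 22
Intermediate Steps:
E(J, U) = U (E(J, U) = 1*U = U)
H = ½ (H = -1*(-½) + 0*1 = ½ + 0 = ½ ≈ 0.50000)
P = -4 (P = -4 + 0*(-1) = -4 + 0 = -4)
c(u) = ½ + u (c(u) = u + ½ = ½ + u)
(P*E(-5, -1))*c(5) = (-4*(-1))*(½ + 5) = 4*(11/2) = 22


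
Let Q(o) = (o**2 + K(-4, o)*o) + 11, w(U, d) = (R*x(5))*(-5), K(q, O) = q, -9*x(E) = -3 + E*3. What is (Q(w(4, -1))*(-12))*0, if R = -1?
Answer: 0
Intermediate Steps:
x(E) = 1/3 - E/3 (x(E) = -(-3 + E*3)/9 = -(-3 + 3*E)/9 = 1/3 - E/3)
w(U, d) = -20/3 (w(U, d) = -(1/3 - 1/3*5)*(-5) = -(1/3 - 5/3)*(-5) = -1*(-4/3)*(-5) = (4/3)*(-5) = -20/3)
Q(o) = 11 + o**2 - 4*o (Q(o) = (o**2 - 4*o) + 11 = 11 + o**2 - 4*o)
(Q(w(4, -1))*(-12))*0 = ((11 + (-20/3)**2 - 4*(-20/3))*(-12))*0 = ((11 + 400/9 + 80/3)*(-12))*0 = ((739/9)*(-12))*0 = -2956/3*0 = 0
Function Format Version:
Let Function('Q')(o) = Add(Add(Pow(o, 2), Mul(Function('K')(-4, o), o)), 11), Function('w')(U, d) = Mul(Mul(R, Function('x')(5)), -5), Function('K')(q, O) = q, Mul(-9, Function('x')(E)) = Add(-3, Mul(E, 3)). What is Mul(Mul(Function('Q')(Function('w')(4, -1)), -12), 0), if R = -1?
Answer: 0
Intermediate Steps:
Function('x')(E) = Add(Rational(1, 3), Mul(Rational(-1, 3), E)) (Function('x')(E) = Mul(Rational(-1, 9), Add(-3, Mul(E, 3))) = Mul(Rational(-1, 9), Add(-3, Mul(3, E))) = Add(Rational(1, 3), Mul(Rational(-1, 3), E)))
Function('w')(U, d) = Rational(-20, 3) (Function('w')(U, d) = Mul(Mul(-1, Add(Rational(1, 3), Mul(Rational(-1, 3), 5))), -5) = Mul(Mul(-1, Add(Rational(1, 3), Rational(-5, 3))), -5) = Mul(Mul(-1, Rational(-4, 3)), -5) = Mul(Rational(4, 3), -5) = Rational(-20, 3))
Function('Q')(o) = Add(11, Pow(o, 2), Mul(-4, o)) (Function('Q')(o) = Add(Add(Pow(o, 2), Mul(-4, o)), 11) = Add(11, Pow(o, 2), Mul(-4, o)))
Mul(Mul(Function('Q')(Function('w')(4, -1)), -12), 0) = Mul(Mul(Add(11, Pow(Rational(-20, 3), 2), Mul(-4, Rational(-20, 3))), -12), 0) = Mul(Mul(Add(11, Rational(400, 9), Rational(80, 3)), -12), 0) = Mul(Mul(Rational(739, 9), -12), 0) = Mul(Rational(-2956, 3), 0) = 0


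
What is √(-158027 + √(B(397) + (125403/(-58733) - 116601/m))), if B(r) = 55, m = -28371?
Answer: √(-994961698428004360403 + 238044849*√39857937684910595)/79348283 ≈ 397.52*I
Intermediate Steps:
√(-158027 + √(B(397) + (125403/(-58733) - 116601/m))) = √(-158027 + √(55 + (125403/(-58733) - 116601/(-28371)))) = √(-158027 + √(55 + (125403*(-1/58733) - 116601*(-1/28371)))) = √(-158027 + √(55 + (-125403/58733 + 38867/9457))) = √(-158027 + √(55 + 1096839340/555437981)) = √(-158027 + √(31645928295/555437981)) = √(-158027 + 3*√39857937684910595/79348283)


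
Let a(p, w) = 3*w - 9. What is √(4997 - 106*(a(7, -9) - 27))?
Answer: 5*√467 ≈ 108.05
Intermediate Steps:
a(p, w) = -9 + 3*w
√(4997 - 106*(a(7, -9) - 27)) = √(4997 - 106*((-9 + 3*(-9)) - 27)) = √(4997 - 106*((-9 - 27) - 27)) = √(4997 - 106*(-36 - 27)) = √(4997 - 106*(-63)) = √(4997 + 6678) = √11675 = 5*√467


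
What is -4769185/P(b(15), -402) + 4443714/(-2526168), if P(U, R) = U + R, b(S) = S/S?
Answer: 2007663433961/168832228 ≈ 11891.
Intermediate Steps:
b(S) = 1
P(U, R) = R + U
-4769185/P(b(15), -402) + 4443714/(-2526168) = -4769185/(-402 + 1) + 4443714/(-2526168) = -4769185/(-401) + 4443714*(-1/2526168) = -4769185*(-1/401) - 740619/421028 = 4769185/401 - 740619/421028 = 2007663433961/168832228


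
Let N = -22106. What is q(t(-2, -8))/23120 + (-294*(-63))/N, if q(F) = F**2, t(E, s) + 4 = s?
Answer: -1897524/2281655 ≈ -0.83164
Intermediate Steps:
t(E, s) = -4 + s
q(t(-2, -8))/23120 + (-294*(-63))/N = (-4 - 8)**2/23120 - 294*(-63)/(-22106) = (-12)**2*(1/23120) + 18522*(-1/22106) = 144*(1/23120) - 1323/1579 = 9/1445 - 1323/1579 = -1897524/2281655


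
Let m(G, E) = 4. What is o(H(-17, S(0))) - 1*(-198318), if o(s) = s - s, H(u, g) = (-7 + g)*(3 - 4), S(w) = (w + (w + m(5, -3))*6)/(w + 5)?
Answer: 198318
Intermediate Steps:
S(w) = (24 + 7*w)/(5 + w) (S(w) = (w + (w + 4)*6)/(w + 5) = (w + (4 + w)*6)/(5 + w) = (w + (24 + 6*w))/(5 + w) = (24 + 7*w)/(5 + w))
H(u, g) = 7 - g (H(u, g) = (-7 + g)*(-1) = 7 - g)
o(s) = 0
o(H(-17, S(0))) - 1*(-198318) = 0 - 1*(-198318) = 0 + 198318 = 198318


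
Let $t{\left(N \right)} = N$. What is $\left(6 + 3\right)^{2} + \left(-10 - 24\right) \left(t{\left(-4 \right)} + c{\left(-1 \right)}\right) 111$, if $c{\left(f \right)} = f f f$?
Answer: $18951$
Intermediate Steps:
$c{\left(f \right)} = f^{3}$ ($c{\left(f \right)} = f^{2} f = f^{3}$)
$\left(6 + 3\right)^{2} + \left(-10 - 24\right) \left(t{\left(-4 \right)} + c{\left(-1 \right)}\right) 111 = \left(6 + 3\right)^{2} + \left(-10 - 24\right) \left(-4 + \left(-1\right)^{3}\right) 111 = 9^{2} + \left(-10 - 24\right) \left(-4 - 1\right) 111 = 81 + \left(-34\right) \left(-5\right) 111 = 81 + 170 \cdot 111 = 81 + 18870 = 18951$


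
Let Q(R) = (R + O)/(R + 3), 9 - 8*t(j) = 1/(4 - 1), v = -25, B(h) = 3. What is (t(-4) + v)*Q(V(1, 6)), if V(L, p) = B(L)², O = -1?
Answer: -287/18 ≈ -15.944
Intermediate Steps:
V(L, p) = 9 (V(L, p) = 3² = 9)
t(j) = 13/12 (t(j) = 9/8 - 1/(8*(4 - 1)) = 9/8 - ⅛/3 = 9/8 - ⅛*⅓ = 9/8 - 1/24 = 13/12)
Q(R) = (-1 + R)/(3 + R) (Q(R) = (R - 1)/(R + 3) = (-1 + R)/(3 + R))
(t(-4) + v)*Q(V(1, 6)) = (13/12 - 25)*((-1 + 9)/(3 + 9)) = -287*8/(12*12) = -287*8/144 = -287/12*⅔ = -287/18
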